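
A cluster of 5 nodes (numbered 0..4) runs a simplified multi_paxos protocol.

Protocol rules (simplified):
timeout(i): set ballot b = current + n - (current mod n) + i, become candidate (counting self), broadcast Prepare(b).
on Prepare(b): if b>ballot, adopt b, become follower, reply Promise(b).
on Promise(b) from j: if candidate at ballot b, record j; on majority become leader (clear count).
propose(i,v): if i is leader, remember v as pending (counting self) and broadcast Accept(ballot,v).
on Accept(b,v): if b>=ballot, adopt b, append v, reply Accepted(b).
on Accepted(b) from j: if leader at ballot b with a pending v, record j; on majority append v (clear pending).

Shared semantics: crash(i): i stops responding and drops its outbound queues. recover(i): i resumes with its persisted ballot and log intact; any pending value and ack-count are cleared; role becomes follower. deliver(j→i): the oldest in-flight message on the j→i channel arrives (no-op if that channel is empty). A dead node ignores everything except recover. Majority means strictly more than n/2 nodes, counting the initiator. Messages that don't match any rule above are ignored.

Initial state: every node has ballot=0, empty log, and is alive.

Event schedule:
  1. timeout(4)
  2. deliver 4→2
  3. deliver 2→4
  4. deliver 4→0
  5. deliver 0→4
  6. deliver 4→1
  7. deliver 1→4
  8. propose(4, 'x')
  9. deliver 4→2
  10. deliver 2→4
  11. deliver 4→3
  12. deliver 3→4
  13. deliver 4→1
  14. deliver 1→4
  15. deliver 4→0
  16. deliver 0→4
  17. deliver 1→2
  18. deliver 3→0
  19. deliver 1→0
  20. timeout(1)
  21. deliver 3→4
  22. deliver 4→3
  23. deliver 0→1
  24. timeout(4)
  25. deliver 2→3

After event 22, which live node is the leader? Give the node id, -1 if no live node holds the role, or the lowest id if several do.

4

after 1 — timeout(4): n4:cand/b9/[-]
after 2 — deliver 4→2: n2:foll/b9/[-]
after 3 — deliver 2→4: ·
after 4 — deliver 4→0: n0:foll/b9/[-]
after 5 — deliver 0→4: n4:lead/b9/[-]
after 6 — deliver 4→1: n1:foll/b9/[-]
after 7 — deliver 1→4: ·
after 8 — propose(4,'x'): ·
after 9 — deliver 4→2: n2:foll/b9/[x]
after 10 — deliver 2→4: ·
after 11 — deliver 4→3: n3:foll/b9/[-]
after 12 — deliver 3→4: ·
after 13 — deliver 4→1: n1:foll/b9/[x]
after 14 — deliver 1→4: n4:lead/b9/[x]
after 15 — deliver 4→0: n0:foll/b9/[x]
after 16 — deliver 0→4: ·
after 17 — deliver 1→2: ·
after 18 — deliver 3→0: ·
after 19 — deliver 1→0: ·
after 20 — timeout(1): n1:cand/b11/[x]
after 21 — deliver 3→4: ·
after 22 — deliver 4→3: n3:foll/b9/[x]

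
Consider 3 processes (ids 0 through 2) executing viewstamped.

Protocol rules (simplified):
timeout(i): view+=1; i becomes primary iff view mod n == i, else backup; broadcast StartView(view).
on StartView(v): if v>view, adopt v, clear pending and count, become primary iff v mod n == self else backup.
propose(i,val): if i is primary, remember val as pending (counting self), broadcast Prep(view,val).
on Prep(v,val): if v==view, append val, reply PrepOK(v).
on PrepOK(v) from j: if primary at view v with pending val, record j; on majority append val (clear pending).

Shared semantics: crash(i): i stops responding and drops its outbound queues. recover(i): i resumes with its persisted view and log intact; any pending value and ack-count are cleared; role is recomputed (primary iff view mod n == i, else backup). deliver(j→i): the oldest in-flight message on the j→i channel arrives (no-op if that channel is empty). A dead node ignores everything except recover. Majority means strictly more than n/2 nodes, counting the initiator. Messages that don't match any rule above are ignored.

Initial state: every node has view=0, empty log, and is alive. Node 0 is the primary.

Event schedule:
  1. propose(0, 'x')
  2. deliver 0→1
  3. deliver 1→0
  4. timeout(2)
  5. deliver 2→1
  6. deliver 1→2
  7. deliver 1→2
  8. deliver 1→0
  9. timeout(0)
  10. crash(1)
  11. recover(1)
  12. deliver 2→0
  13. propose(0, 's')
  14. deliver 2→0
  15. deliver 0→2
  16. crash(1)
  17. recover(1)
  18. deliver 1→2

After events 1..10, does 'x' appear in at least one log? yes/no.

after 1 — propose(0,'x'): ·
after 2 — deliver 0→1: n1:back/v0/[x]
after 3 — deliver 1→0: n0:prim/v0/[x]
after 4 — timeout(2): n2:back/v1/[-]
after 5 — deliver 2→1: n1:prim/v1/[x]
after 6 — deliver 1→2: ·
after 7 — deliver 1→2: ·
after 8 — deliver 1→0: ·
after 9 — timeout(0): n0:back/v1/[x]
after 10 — crash(1): n1:✗prim/v1/[x]

yes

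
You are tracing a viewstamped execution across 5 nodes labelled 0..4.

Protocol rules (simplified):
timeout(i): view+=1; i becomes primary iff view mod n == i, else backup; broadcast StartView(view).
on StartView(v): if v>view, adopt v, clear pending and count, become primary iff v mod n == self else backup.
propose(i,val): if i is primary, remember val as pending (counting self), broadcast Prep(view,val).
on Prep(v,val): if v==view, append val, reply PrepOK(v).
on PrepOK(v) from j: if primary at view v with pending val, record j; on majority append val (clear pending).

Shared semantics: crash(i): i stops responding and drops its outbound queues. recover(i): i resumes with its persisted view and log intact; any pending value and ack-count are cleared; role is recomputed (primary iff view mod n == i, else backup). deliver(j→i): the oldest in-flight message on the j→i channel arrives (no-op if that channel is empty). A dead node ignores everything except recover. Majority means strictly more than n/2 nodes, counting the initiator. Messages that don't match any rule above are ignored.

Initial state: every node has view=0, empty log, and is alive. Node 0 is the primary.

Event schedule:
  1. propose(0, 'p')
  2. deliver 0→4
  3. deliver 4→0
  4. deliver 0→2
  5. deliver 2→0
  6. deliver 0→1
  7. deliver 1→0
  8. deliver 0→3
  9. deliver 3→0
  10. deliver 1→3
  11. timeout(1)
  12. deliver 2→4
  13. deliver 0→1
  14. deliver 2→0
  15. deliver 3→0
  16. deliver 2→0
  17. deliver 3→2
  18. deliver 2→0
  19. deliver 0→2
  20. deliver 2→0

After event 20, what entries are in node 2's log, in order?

p

[1] propose(0,'p') → ∅
[2] deliver 0→4 → N4(back v0 [p])
[3] deliver 4→0 → ∅
[4] deliver 0→2 → N2(back v0 [p])
[5] deliver 2→0 → N0(prim v0 [p])
[6] deliver 0→1 → N1(back v0 [p])
[7] deliver 1→0 → ∅
[8] deliver 0→3 → N3(back v0 [p])
[9] deliver 3→0 → ∅
[10] deliver 1→3 → ∅
[11] timeout(1) → N1(prim v1 [p])
[12] deliver 2→4 → ∅
[13] deliver 0→1 → ∅
[14] deliver 2→0 → ∅
[15] deliver 3→0 → ∅
[16] deliver 2→0 → ∅
[17] deliver 3→2 → ∅
[18] deliver 2→0 → ∅
[19] deliver 0→2 → ∅
[20] deliver 2→0 → ∅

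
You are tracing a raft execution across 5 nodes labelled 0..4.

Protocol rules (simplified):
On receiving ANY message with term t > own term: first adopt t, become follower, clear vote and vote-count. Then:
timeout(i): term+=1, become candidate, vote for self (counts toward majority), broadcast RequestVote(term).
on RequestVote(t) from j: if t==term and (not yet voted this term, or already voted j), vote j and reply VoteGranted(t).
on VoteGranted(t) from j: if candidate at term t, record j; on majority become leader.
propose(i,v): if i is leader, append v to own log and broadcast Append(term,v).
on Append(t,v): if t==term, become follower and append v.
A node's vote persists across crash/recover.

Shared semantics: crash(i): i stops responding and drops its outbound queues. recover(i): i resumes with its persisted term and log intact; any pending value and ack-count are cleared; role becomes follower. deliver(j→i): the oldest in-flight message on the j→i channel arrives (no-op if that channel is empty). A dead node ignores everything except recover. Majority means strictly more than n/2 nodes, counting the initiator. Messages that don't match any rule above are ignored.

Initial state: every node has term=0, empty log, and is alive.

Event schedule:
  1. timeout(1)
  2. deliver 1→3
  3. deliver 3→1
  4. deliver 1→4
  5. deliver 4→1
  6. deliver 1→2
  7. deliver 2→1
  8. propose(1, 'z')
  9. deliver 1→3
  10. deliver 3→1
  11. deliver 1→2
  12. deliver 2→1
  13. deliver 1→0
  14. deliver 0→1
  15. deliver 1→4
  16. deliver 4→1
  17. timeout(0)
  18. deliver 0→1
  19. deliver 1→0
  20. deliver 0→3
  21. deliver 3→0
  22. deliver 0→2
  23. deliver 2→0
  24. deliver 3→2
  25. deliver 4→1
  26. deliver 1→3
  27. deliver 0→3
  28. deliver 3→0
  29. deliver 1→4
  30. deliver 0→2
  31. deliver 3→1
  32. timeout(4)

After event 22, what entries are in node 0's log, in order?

e1 timeout(1): 1[cand,t=1,-]
e2 deliver 1→3: 3[foll,t=1,-]
e3 deliver 3→1: ·
e4 deliver 1→4: 4[foll,t=1,-]
e5 deliver 4→1: 1[lead,t=1,-]
e6 deliver 1→2: 2[foll,t=1,-]
e7 deliver 2→1: ·
e8 propose(1,'z'): 1[lead,t=1,z]
e9 deliver 1→3: 3[foll,t=1,z]
e10 deliver 3→1: ·
e11 deliver 1→2: 2[foll,t=1,z]
e12 deliver 2→1: ·
e13 deliver 1→0: 0[foll,t=1,-]
e14 deliver 0→1: ·
e15 deliver 1→4: 4[foll,t=1,z]
e16 deliver 4→1: ·
e17 timeout(0): 0[cand,t=2,-]
e18 deliver 0→1: 1[foll,t=2,z]
e19 deliver 1→0: ·
e20 deliver 0→3: 3[foll,t=2,z]
e21 deliver 3→0: ·
e22 deliver 0→2: 2[foll,t=2,z]

empty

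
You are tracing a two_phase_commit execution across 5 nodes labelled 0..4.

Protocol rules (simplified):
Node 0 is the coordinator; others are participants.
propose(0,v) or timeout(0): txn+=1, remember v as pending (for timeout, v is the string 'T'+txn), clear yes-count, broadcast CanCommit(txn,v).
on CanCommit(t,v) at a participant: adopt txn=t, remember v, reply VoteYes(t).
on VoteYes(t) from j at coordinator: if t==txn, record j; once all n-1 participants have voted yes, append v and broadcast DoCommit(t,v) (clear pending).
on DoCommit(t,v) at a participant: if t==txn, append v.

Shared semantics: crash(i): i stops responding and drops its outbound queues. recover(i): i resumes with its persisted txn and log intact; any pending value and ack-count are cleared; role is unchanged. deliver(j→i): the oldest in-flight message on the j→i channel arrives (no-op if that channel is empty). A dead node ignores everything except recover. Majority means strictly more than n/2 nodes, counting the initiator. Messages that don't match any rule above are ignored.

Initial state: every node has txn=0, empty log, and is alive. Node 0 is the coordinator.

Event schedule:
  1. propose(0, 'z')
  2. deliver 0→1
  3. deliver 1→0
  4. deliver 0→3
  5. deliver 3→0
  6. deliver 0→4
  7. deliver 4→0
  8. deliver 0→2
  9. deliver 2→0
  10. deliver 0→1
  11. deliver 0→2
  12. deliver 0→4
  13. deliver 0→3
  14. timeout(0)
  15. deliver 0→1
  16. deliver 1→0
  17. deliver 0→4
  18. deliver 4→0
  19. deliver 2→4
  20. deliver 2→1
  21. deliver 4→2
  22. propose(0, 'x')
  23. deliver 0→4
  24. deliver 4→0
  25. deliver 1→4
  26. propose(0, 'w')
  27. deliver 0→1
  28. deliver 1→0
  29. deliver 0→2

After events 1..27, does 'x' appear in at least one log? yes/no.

no

[1] propose(0,'z') → N0(coor t1 [-])
[2] deliver 0→1 → N1(part t1 [-])
[3] deliver 1→0 → ∅
[4] deliver 0→3 → N3(part t1 [-])
[5] deliver 3→0 → ∅
[6] deliver 0→4 → N4(part t1 [-])
[7] deliver 4→0 → ∅
[8] deliver 0→2 → N2(part t1 [-])
[9] deliver 2→0 → N0(coor t1 [z])
[10] deliver 0→1 → N1(part t1 [z])
[11] deliver 0→2 → N2(part t1 [z])
[12] deliver 0→4 → N4(part t1 [z])
[13] deliver 0→3 → N3(part t1 [z])
[14] timeout(0) → N0(coor t2 [z])
[15] deliver 0→1 → N1(part t2 [z])
[16] deliver 1→0 → ∅
[17] deliver 0→4 → N4(part t2 [z])
[18] deliver 4→0 → ∅
[19] deliver 2→4 → ∅
[20] deliver 2→1 → ∅
[21] deliver 4→2 → ∅
[22] propose(0,'x') → N0(coor t3 [z])
[23] deliver 0→4 → N4(part t3 [z])
[24] deliver 4→0 → ∅
[25] deliver 1→4 → ∅
[26] propose(0,'w') → N0(coor t4 [z])
[27] deliver 0→1 → N1(part t3 [z])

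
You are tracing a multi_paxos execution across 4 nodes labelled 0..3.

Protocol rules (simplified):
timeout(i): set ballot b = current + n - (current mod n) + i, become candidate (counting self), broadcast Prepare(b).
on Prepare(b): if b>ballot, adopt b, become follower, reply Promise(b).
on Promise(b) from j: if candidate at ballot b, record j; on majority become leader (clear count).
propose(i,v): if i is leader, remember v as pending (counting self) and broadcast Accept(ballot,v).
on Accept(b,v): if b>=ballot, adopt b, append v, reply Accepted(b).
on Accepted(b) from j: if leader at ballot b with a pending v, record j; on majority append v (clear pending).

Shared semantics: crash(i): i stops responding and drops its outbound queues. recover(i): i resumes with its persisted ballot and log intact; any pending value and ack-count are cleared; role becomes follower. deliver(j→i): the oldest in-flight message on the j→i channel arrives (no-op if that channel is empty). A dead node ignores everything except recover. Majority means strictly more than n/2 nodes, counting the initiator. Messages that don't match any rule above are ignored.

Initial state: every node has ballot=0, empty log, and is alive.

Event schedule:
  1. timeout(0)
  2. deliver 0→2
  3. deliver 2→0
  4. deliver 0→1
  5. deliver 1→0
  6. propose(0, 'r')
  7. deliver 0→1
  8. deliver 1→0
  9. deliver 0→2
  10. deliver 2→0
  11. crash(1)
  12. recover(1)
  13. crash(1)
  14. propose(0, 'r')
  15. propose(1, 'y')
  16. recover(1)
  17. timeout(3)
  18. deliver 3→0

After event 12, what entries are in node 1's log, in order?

r

[1] timeout(0) → N0(cand b4 [-])
[2] deliver 0→2 → N2(foll b4 [-])
[3] deliver 2→0 → ∅
[4] deliver 0→1 → N1(foll b4 [-])
[5] deliver 1→0 → N0(lead b4 [-])
[6] propose(0,'r') → ∅
[7] deliver 0→1 → N1(foll b4 [r])
[8] deliver 1→0 → ∅
[9] deliver 0→2 → N2(foll b4 [r])
[10] deliver 2→0 → N0(lead b4 [r])
[11] crash(1) → N1(✗foll b4 [r])
[12] recover(1) → N1(foll b4 [r])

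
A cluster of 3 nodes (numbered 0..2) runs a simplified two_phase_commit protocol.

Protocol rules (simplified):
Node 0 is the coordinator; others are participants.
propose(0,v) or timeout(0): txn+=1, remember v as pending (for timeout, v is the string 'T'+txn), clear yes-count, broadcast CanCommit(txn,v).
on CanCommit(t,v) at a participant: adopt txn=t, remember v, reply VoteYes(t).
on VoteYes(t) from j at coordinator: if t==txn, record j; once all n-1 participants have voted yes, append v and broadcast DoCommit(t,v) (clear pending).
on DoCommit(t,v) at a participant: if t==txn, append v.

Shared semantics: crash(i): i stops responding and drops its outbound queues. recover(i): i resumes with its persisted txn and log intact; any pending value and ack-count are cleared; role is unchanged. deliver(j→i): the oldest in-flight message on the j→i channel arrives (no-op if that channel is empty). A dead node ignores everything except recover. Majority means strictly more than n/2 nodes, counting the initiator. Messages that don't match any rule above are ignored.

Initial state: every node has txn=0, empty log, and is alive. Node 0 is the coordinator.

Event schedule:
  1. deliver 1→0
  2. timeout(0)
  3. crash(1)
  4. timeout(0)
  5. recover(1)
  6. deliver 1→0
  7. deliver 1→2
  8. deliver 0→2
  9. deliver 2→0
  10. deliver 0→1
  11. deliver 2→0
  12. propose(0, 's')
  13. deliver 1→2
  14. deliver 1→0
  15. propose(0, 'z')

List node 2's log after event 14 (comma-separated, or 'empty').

e1 deliver 1→0: ·
e2 timeout(0): 0[coor,t=1,-]
e3 crash(1): 1[✗part,t=0,-]
e4 timeout(0): 0[coor,t=2,-]
e5 recover(1): 1[part,t=0,-]
e6 deliver 1→0: ·
e7 deliver 1→2: ·
e8 deliver 0→2: 2[part,t=1,-]
e9 deliver 2→0: ·
e10 deliver 0→1: 1[part,t=1,-]
e11 deliver 2→0: ·
e12 propose(0,'s'): 0[coor,t=3,-]
e13 deliver 1→2: ·
e14 deliver 1→0: ·

empty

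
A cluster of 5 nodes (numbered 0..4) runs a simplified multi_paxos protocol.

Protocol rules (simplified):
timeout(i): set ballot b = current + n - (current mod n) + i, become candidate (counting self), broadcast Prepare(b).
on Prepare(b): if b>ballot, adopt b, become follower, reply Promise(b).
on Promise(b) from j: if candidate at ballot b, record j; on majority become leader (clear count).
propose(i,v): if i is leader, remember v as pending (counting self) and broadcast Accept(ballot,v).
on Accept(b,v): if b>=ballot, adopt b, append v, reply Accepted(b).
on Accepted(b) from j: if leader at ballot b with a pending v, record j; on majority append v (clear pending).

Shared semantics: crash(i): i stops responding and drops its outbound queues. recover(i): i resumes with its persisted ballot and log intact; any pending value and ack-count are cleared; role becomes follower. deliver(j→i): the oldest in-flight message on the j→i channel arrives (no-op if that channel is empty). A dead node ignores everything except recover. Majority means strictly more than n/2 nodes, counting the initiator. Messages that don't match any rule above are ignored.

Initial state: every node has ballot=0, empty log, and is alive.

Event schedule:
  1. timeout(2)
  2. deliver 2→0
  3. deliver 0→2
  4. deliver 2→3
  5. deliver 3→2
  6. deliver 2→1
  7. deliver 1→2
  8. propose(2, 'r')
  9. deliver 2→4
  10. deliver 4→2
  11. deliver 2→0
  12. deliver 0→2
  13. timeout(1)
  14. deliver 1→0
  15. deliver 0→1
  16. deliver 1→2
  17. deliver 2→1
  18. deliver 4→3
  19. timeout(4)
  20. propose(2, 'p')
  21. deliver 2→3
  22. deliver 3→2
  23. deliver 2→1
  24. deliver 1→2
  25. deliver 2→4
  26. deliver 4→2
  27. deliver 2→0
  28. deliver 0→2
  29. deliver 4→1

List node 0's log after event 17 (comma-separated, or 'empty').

r

step 1 timeout(2): 2={cand,b=7,log=-}
step 2 deliver 2→0: 0={foll,b=7,log=-}
step 3 deliver 0→2: —
step 4 deliver 2→3: 3={foll,b=7,log=-}
step 5 deliver 3→2: 2={lead,b=7,log=-}
step 6 deliver 2→1: 1={foll,b=7,log=-}
step 7 deliver 1→2: —
step 8 propose(2,'r'): —
step 9 deliver 2→4: 4={foll,b=7,log=-}
step 10 deliver 4→2: —
step 11 deliver 2→0: 0={foll,b=7,log=r}
step 12 deliver 0→2: —
step 13 timeout(1): 1={cand,b=11,log=-}
step 14 deliver 1→0: 0={foll,b=11,log=r}
step 15 deliver 0→1: —
step 16 deliver 1→2: 2={foll,b=11,log=-}
step 17 deliver 2→1: —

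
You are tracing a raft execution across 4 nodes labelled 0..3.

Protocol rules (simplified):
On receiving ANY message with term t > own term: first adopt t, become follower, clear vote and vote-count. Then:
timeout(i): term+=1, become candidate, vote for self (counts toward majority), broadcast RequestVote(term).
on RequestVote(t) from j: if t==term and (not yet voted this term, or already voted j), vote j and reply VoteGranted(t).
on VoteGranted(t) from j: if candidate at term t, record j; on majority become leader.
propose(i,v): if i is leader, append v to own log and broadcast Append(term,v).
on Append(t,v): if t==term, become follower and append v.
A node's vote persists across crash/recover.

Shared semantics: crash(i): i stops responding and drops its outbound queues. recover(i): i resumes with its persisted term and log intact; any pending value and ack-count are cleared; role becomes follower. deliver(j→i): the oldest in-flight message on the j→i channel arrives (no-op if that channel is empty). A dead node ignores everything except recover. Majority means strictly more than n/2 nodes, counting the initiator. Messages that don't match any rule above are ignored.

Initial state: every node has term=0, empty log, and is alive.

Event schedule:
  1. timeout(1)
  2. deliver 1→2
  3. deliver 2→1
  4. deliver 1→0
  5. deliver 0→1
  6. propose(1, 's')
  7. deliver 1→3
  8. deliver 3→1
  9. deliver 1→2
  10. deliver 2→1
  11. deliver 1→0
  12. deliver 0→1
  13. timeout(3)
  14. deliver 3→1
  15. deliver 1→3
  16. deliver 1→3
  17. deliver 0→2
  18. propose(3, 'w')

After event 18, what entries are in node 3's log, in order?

empty

step 1 timeout(1): 1={cand,t=1,log=-}
step 2 deliver 1→2: 2={foll,t=1,log=-}
step 3 deliver 2→1: —
step 4 deliver 1→0: 0={foll,t=1,log=-}
step 5 deliver 0→1: 1={lead,t=1,log=-}
step 6 propose(1,'s'): 1={lead,t=1,log=s}
step 7 deliver 1→3: 3={foll,t=1,log=-}
step 8 deliver 3→1: —
step 9 deliver 1→2: 2={foll,t=1,log=s}
step 10 deliver 2→1: —
step 11 deliver 1→0: 0={foll,t=1,log=s}
step 12 deliver 0→1: —
step 13 timeout(3): 3={cand,t=2,log=-}
step 14 deliver 3→1: 1={foll,t=2,log=s}
step 15 deliver 1→3: —
step 16 deliver 1→3: —
step 17 deliver 0→2: —
step 18 propose(3,'w'): —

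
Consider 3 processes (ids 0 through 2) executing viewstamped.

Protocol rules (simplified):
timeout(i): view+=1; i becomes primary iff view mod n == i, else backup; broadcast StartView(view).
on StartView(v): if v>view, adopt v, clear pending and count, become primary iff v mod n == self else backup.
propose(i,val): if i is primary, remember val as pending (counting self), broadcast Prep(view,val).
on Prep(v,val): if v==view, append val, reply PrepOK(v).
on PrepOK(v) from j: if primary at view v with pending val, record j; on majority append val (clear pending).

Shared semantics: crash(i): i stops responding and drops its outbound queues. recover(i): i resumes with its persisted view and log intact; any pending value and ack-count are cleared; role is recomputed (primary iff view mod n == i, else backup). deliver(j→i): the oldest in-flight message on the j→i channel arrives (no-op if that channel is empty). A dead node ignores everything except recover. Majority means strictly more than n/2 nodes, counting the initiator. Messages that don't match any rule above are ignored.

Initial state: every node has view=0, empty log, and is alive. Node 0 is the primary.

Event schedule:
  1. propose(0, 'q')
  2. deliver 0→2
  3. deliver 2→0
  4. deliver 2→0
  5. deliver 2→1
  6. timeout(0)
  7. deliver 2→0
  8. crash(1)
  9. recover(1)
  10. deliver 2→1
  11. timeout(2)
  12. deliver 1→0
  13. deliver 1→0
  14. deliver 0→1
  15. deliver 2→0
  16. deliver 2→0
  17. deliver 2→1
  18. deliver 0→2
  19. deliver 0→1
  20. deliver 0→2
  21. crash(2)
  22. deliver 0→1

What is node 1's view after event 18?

e1 propose(0,'q'): ·
e2 deliver 0→2: 2[back,v=0,q]
e3 deliver 2→0: 0[prim,v=0,q]
e4 deliver 2→0: ·
e5 deliver 2→1: ·
e6 timeout(0): 0[back,v=1,q]
e7 deliver 2→0: ·
e8 crash(1): 1[✗back,v=0,-]
e9 recover(1): 1[back,v=0,-]
e10 deliver 2→1: ·
e11 timeout(2): 2[back,v=1,q]
e12 deliver 1→0: ·
e13 deliver 1→0: ·
e14 deliver 0→1: 1[back,v=0,q]
e15 deliver 2→0: ·
e16 deliver 2→0: ·
e17 deliver 2→1: 1[prim,v=1,q]
e18 deliver 0→2: ·

1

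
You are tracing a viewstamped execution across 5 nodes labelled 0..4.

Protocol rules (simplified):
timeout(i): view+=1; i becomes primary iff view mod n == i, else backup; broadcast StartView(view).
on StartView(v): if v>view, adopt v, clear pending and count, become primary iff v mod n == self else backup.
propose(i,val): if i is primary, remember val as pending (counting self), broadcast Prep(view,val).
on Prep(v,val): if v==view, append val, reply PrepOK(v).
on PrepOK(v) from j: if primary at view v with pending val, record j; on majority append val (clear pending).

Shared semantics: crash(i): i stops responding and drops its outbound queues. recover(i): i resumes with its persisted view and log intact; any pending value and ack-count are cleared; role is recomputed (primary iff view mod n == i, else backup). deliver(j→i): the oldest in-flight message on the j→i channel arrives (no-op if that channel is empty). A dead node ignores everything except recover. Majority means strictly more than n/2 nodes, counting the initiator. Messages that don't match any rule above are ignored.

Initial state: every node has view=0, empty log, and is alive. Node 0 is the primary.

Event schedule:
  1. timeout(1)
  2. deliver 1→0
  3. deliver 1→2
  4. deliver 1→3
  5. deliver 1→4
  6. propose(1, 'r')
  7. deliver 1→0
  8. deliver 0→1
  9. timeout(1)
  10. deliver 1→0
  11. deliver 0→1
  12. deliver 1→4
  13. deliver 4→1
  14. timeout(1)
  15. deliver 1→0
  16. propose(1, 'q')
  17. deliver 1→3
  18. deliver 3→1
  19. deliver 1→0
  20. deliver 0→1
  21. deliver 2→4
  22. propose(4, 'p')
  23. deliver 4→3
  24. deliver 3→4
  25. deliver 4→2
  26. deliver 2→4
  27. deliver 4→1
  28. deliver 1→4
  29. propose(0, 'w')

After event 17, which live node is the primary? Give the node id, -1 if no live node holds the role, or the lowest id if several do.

-1

after 1 — timeout(1): n1:prim/v1/[-]
after 2 — deliver 1→0: n0:back/v1/[-]
after 3 — deliver 1→2: n2:back/v1/[-]
after 4 — deliver 1→3: n3:back/v1/[-]
after 5 — deliver 1→4: n4:back/v1/[-]
after 6 — propose(1,'r'): ·
after 7 — deliver 1→0: n0:back/v1/[r]
after 8 — deliver 0→1: ·
after 9 — timeout(1): n1:back/v2/[-]
after 10 — deliver 1→0: n0:back/v2/[r]
after 11 — deliver 0→1: ·
after 12 — deliver 1→4: n4:back/v1/[r]
after 13 — deliver 4→1: ·
after 14 — timeout(1): n1:back/v3/[-]
after 15 — deliver 1→0: n0:back/v3/[r]
after 16 — propose(1,'q'): ·
after 17 — deliver 1→3: n3:back/v1/[r]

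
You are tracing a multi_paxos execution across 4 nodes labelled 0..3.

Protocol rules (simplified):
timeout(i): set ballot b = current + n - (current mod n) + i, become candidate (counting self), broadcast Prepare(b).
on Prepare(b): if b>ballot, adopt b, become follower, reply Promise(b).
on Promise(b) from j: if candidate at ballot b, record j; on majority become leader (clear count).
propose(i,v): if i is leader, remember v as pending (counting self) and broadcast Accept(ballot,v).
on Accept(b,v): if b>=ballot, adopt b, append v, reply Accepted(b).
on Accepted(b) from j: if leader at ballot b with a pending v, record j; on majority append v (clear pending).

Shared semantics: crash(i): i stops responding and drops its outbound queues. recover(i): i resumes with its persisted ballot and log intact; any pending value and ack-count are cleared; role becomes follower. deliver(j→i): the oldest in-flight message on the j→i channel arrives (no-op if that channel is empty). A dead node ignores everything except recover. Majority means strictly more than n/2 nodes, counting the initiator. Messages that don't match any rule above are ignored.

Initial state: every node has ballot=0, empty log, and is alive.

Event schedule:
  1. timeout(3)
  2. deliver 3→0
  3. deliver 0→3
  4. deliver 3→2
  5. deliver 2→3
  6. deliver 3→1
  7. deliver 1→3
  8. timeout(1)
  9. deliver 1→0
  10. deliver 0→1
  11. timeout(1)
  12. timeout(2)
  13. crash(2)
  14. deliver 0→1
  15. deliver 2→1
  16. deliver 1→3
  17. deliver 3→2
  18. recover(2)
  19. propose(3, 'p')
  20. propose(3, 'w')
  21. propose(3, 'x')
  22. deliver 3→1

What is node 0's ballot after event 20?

step 1 timeout(3): 3={cand,b=7,log=-}
step 2 deliver 3→0: 0={foll,b=7,log=-}
step 3 deliver 0→3: —
step 4 deliver 3→2: 2={foll,b=7,log=-}
step 5 deliver 2→3: 3={lead,b=7,log=-}
step 6 deliver 3→1: 1={foll,b=7,log=-}
step 7 deliver 1→3: —
step 8 timeout(1): 1={cand,b=9,log=-}
step 9 deliver 1→0: 0={foll,b=9,log=-}
step 10 deliver 0→1: —
step 11 timeout(1): 1={cand,b=13,log=-}
step 12 timeout(2): 2={cand,b=10,log=-}
step 13 crash(2): 2={✗cand,b=10,log=-}
step 14 deliver 0→1: —
step 15 deliver 2→1: —
step 16 deliver 1→3: 3={foll,b=9,log=-}
step 17 deliver 3→2: —
step 18 recover(2): 2={foll,b=10,log=-}
step 19 propose(3,'p'): —
step 20 propose(3,'w'): —

9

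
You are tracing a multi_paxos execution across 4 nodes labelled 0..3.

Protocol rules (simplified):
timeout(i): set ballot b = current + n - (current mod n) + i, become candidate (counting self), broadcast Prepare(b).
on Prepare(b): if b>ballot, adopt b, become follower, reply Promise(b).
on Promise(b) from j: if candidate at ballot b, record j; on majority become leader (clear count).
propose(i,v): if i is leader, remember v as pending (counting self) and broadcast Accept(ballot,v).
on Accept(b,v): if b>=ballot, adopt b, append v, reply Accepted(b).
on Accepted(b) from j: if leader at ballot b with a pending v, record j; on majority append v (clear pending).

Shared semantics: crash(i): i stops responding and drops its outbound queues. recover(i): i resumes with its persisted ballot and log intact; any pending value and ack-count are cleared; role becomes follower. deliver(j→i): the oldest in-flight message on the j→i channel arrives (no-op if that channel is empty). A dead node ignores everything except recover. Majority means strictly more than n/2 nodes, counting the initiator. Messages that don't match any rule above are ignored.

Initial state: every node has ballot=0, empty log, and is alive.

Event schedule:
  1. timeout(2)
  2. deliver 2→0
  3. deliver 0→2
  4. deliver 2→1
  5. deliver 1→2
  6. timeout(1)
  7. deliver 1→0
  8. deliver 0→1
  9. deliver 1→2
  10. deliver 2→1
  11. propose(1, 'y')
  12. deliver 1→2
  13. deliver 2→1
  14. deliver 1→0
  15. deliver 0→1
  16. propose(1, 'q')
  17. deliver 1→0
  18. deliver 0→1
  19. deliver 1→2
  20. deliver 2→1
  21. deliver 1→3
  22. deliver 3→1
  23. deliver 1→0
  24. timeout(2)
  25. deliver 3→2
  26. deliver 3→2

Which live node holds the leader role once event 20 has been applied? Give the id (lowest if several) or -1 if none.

[1] timeout(2) → N2(cand b6 [-])
[2] deliver 2→0 → N0(foll b6 [-])
[3] deliver 0→2 → ∅
[4] deliver 2→1 → N1(foll b6 [-])
[5] deliver 1→2 → N2(lead b6 [-])
[6] timeout(1) → N1(cand b9 [-])
[7] deliver 1→0 → N0(foll b9 [-])
[8] deliver 0→1 → ∅
[9] deliver 1→2 → N2(foll b9 [-])
[10] deliver 2→1 → N1(lead b9 [-])
[11] propose(1,'y') → ∅
[12] deliver 1→2 → N2(foll b9 [y])
[13] deliver 2→1 → ∅
[14] deliver 1→0 → N0(foll b9 [y])
[15] deliver 0→1 → N1(lead b9 [y])
[16] propose(1,'q') → ∅
[17] deliver 1→0 → N0(foll b9 [y,q])
[18] deliver 0→1 → ∅
[19] deliver 1→2 → N2(foll b9 [y,q])
[20] deliver 2→1 → N1(lead b9 [y,q])

1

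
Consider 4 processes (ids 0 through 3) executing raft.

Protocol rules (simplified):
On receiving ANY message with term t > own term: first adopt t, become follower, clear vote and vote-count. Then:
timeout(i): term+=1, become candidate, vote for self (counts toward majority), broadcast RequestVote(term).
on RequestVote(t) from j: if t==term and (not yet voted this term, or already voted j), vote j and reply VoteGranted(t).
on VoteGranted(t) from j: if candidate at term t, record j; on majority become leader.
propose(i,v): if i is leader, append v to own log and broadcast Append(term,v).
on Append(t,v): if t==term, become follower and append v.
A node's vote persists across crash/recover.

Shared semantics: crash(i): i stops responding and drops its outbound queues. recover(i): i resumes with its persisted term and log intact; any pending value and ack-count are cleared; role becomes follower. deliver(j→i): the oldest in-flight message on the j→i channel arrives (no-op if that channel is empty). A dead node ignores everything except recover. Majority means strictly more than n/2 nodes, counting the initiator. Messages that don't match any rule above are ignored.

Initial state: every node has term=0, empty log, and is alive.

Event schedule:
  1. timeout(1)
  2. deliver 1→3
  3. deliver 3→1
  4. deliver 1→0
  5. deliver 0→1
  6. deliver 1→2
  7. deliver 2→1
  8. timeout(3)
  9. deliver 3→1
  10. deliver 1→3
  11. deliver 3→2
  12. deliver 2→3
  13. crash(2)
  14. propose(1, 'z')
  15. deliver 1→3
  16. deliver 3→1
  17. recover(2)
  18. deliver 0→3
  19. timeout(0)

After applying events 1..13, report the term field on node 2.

step 1 timeout(1): 1={cand,t=1,log=-}
step 2 deliver 1→3: 3={foll,t=1,log=-}
step 3 deliver 3→1: —
step 4 deliver 1→0: 0={foll,t=1,log=-}
step 5 deliver 0→1: 1={lead,t=1,log=-}
step 6 deliver 1→2: 2={foll,t=1,log=-}
step 7 deliver 2→1: —
step 8 timeout(3): 3={cand,t=2,log=-}
step 9 deliver 3→1: 1={foll,t=2,log=-}
step 10 deliver 1→3: —
step 11 deliver 3→2: 2={foll,t=2,log=-}
step 12 deliver 2→3: 3={lead,t=2,log=-}
step 13 crash(2): 2={✗foll,t=2,log=-}

2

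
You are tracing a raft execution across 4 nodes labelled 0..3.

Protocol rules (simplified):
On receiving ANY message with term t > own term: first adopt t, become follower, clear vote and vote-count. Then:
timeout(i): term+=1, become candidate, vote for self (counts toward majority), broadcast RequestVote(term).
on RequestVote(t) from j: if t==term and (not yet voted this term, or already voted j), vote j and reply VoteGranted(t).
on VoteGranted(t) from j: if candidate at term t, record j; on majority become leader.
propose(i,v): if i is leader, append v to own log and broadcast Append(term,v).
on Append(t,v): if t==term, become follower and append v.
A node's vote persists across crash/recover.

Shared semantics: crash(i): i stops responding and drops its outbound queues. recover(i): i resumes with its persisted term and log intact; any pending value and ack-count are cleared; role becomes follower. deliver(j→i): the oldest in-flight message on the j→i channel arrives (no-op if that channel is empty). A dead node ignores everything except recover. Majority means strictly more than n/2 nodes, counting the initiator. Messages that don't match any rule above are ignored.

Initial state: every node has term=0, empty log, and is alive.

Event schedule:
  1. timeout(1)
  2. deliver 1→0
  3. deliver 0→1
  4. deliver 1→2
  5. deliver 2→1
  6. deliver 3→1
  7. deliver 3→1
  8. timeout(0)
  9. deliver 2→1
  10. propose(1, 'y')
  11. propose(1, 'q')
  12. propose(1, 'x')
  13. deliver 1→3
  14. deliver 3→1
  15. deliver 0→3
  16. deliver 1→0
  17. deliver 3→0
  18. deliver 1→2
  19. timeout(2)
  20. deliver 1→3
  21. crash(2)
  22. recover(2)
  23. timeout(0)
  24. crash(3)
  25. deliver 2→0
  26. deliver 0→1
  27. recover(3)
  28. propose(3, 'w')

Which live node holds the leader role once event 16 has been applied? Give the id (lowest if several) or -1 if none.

1. timeout(1):  <1:cand t1 ->
2. deliver 1→0:  <0:foll t1 ->
3. deliver 0→1:  nop
4. deliver 1→2:  <2:foll t1 ->
5. deliver 2→1:  <1:lead t1 ->
6. deliver 3→1:  nop
7. deliver 3→1:  nop
8. timeout(0):  <0:cand t2 ->
9. deliver 2→1:  nop
10. propose(1,'y'):  <1:lead t1 y>
11. propose(1,'q'):  <1:lead t1 y,q>
12. propose(1,'x'):  <1:lead t1 y,q,x>
13. deliver 1→3:  <3:foll t1 ->
14. deliver 3→1:  nop
15. deliver 0→3:  <3:foll t2 ->
16. deliver 1→0:  nop

1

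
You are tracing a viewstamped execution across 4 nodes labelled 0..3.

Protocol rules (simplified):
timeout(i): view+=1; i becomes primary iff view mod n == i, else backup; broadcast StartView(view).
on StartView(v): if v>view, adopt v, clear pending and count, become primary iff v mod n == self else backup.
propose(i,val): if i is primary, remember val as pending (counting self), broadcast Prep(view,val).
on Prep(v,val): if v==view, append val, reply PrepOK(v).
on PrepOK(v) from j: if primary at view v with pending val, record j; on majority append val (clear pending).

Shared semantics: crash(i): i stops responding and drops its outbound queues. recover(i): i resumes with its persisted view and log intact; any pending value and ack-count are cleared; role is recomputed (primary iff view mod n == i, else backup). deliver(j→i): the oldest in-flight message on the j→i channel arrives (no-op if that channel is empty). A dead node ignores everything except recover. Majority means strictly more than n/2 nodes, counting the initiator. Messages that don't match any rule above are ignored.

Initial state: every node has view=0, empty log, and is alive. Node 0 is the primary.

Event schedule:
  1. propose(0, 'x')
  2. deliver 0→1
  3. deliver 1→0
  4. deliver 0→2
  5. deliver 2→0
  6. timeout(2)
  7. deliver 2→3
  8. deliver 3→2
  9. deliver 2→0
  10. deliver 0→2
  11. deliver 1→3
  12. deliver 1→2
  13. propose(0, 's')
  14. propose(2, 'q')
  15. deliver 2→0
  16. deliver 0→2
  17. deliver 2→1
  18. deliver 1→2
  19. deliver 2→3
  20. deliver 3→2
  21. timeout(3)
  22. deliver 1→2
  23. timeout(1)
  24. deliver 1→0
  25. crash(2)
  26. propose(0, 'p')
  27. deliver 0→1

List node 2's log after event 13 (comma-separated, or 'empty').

1. propose(0,'x'):  nop
2. deliver 0→1:  <1:back v0 x>
3. deliver 1→0:  nop
4. deliver 0→2:  <2:back v0 x>
5. deliver 2→0:  <0:prim v0 x>
6. timeout(2):  <2:back v1 x>
7. deliver 2→3:  <3:back v1 ->
8. deliver 3→2:  nop
9. deliver 2→0:  <0:back v1 x>
10. deliver 0→2:  nop
11. deliver 1→3:  nop
12. deliver 1→2:  nop
13. propose(0,'s'):  nop

x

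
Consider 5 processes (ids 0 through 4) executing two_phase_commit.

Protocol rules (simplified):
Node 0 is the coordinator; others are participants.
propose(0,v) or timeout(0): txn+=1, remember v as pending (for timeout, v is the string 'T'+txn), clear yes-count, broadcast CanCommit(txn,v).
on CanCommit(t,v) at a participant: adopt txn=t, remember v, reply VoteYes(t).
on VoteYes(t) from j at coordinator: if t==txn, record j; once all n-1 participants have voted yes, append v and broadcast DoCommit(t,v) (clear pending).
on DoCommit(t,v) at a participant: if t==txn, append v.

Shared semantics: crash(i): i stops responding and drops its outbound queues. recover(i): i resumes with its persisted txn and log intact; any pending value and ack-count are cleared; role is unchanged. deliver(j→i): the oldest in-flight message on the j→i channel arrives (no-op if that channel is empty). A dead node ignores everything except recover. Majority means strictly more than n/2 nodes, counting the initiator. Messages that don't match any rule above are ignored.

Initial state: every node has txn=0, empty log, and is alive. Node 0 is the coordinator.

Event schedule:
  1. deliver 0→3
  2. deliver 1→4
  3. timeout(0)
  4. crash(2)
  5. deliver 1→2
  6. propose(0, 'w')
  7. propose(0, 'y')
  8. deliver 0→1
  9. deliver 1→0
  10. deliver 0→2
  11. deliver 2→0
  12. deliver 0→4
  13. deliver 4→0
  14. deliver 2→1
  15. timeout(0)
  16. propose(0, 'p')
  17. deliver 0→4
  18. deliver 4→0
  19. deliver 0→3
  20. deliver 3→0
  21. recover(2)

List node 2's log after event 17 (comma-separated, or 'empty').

empty

step 1 deliver 0→3: —
step 2 deliver 1→4: —
step 3 timeout(0): 0={coor,t=1,log=-}
step 4 crash(2): 2={✗part,t=0,log=-}
step 5 deliver 1→2: —
step 6 propose(0,'w'): 0={coor,t=2,log=-}
step 7 propose(0,'y'): 0={coor,t=3,log=-}
step 8 deliver 0→1: 1={part,t=1,log=-}
step 9 deliver 1→0: —
step 10 deliver 0→2: —
step 11 deliver 2→0: —
step 12 deliver 0→4: 4={part,t=1,log=-}
step 13 deliver 4→0: —
step 14 deliver 2→1: —
step 15 timeout(0): 0={coor,t=4,log=-}
step 16 propose(0,'p'): 0={coor,t=5,log=-}
step 17 deliver 0→4: 4={part,t=2,log=-}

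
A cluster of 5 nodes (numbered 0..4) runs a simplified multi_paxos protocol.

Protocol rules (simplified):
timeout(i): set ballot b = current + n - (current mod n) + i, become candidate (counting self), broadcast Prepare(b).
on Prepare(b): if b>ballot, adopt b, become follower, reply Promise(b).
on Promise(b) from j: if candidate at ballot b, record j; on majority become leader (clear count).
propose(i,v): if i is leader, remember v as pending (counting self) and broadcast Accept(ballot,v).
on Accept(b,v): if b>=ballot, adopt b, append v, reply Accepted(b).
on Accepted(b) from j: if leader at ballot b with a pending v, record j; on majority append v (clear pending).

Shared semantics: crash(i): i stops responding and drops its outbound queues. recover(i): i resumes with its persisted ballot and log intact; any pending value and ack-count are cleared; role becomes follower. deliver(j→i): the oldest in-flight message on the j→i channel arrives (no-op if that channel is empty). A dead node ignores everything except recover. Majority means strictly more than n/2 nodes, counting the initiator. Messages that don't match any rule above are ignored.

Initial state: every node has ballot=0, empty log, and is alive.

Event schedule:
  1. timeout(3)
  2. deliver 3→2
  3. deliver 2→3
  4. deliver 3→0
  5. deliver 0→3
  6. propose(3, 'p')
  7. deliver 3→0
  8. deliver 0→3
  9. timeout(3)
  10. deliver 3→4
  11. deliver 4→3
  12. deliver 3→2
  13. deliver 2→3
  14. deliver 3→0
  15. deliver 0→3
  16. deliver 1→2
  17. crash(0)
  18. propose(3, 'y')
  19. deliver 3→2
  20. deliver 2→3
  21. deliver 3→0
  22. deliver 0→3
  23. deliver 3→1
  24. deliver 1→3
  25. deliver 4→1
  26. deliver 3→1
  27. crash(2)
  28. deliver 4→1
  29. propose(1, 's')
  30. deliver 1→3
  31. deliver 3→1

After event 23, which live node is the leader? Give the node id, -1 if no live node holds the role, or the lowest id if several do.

3

[1] timeout(3) → N3(cand b8 [-])
[2] deliver 3→2 → N2(foll b8 [-])
[3] deliver 2→3 → ∅
[4] deliver 3→0 → N0(foll b8 [-])
[5] deliver 0→3 → N3(lead b8 [-])
[6] propose(3,'p') → ∅
[7] deliver 3→0 → N0(foll b8 [p])
[8] deliver 0→3 → ∅
[9] timeout(3) → N3(cand b13 [-])
[10] deliver 3→4 → N4(foll b8 [-])
[11] deliver 4→3 → ∅
[12] deliver 3→2 → N2(foll b8 [p])
[13] deliver 2→3 → ∅
[14] deliver 3→0 → N0(foll b13 [p])
[15] deliver 0→3 → ∅
[16] deliver 1→2 → ∅
[17] crash(0) → N0(✗foll b13 [p])
[18] propose(3,'y') → ∅
[19] deliver 3→2 → N2(foll b13 [p])
[20] deliver 2→3 → N3(lead b13 [-])
[21] deliver 3→0 → ∅
[22] deliver 0→3 → ∅
[23] deliver 3→1 → N1(foll b8 [-])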